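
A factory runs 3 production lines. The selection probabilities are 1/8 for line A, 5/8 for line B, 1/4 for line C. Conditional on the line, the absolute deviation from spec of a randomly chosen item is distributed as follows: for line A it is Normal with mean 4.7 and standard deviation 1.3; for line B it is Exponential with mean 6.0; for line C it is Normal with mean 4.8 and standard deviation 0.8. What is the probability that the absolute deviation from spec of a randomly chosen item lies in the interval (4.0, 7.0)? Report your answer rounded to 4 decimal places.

0.4192

Conditional on each line, P(4.0 < X < 7.0): A: 0.666443; B: 0.202014; C: 0.838365.
By total probability, P(4.0 < X < 7.0) = 0.125·0.666443 + 0.625·0.202014 + 0.25·0.838365 = 0.419155.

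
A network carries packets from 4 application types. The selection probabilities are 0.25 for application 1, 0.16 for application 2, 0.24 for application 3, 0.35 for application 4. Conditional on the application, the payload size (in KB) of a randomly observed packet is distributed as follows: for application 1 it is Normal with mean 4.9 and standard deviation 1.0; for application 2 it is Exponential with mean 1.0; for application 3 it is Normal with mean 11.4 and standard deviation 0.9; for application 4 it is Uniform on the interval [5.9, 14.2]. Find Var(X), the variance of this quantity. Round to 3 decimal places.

Per component, 1: μ=4.9, E[X²]=25.01; 2: μ=1, E[X²]=2; 3: μ=11.4, E[X²]=130.77; 4: μ=10.05, E[X²]=106.743.
E[X] = 0.25·4.9 + 0.16·1 + 0.24·11.4 + 0.35·10.05 = 7.6385.
E[X²] = 0.25·25.01 + 0.16·2 + 0.24·130.77 + 0.35·106.743 = 75.3175.
Var(X) = E[X²] − (E[X])² = 75.3175 − 58.3467 = 16.9708.

16.971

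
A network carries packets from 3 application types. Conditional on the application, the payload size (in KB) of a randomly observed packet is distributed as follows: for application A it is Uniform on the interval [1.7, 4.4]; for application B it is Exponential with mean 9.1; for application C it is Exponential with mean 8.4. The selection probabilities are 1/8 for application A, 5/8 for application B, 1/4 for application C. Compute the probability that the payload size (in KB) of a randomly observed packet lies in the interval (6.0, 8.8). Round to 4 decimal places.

Conditional on each application, P(6.0 < X < 8.8): A: 0; B: 0.136983; C: 0.13877.
By total probability, P(6.0 < X < 8.8) = 0.125·0 + 0.625·0.136983 + 0.25·0.13877 = 0.120307.

0.1203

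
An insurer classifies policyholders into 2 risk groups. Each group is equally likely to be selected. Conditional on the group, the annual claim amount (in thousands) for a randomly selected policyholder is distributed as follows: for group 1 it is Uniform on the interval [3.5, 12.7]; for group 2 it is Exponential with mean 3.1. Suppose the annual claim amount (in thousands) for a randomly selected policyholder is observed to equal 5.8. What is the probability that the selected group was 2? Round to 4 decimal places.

0.3136

Likelihoods f(5.8 | ·): 1: 0.108696; 2: 0.0496692.
Posterior ∝ prior × likelihood. Numerator for 2: 0.5·0.0496692 = 0.0248346.
Normalizing constant: 0.5·0.108696 + 0.5·0.0496692 = 0.0791824.
P(2 | observation) = 0.0248346 / 0.0791824 = 0.313638.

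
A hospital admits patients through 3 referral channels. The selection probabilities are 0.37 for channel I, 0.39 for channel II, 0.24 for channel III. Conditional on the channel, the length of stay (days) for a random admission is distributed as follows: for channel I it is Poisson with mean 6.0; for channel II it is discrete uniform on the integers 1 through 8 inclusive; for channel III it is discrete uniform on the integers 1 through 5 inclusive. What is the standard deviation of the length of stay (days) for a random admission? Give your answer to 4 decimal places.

2.4662

Per component, I: μ=6, E[X²]=42; II: μ=4.5, E[X²]=25.5; III: μ=3, E[X²]=11.
E[X] = 0.37·6 + 0.39·4.5 + 0.24·3 = 4.695.
E[X²] = 0.37·42 + 0.39·25.5 + 0.24·11 = 28.125.
Var(X) = E[X²] − (E[X])² = 28.125 − 22.043 = 6.08197.
SD(X) = √6.08197 = 2.46617.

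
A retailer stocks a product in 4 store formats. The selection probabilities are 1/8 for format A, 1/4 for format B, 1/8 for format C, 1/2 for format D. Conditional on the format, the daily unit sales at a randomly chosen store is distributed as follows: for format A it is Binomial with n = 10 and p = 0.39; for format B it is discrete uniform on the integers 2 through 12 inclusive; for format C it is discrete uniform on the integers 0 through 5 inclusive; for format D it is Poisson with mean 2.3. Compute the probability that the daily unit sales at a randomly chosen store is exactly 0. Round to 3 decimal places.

Conditional on each format, P(X = 0): A: 0.00713343; B: 0; C: 0.166667; D: 0.100259.
By total probability, P(X = 0) = 0.125·0.00713343 + 0.25·0 + 0.125·0.166667 + 0.5·0.100259 = 0.0718544.

0.072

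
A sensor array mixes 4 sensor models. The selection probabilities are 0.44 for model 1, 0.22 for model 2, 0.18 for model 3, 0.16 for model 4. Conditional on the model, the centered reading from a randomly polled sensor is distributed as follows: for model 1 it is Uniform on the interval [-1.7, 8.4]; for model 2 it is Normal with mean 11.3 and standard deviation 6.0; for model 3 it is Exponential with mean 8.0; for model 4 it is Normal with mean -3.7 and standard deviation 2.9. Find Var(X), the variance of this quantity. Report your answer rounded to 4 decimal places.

Per component, 1: μ=3.35, E[X²]=19.7233; 2: μ=11.3, E[X²]=163.69; 3: μ=8, E[X²]=128; 4: μ=-3.7, E[X²]=22.1.
E[X] = 0.44·3.35 + 0.22·11.3 + 0.18·8 + 0.16·-3.7 = 4.808.
E[X²] = 0.44·19.7233 + 0.22·163.69 + 0.18·128 + 0.16·22.1 = 71.2661.
Var(X) = E[X²] − (E[X])² = 71.2661 − 23.1169 = 48.1492.

48.1492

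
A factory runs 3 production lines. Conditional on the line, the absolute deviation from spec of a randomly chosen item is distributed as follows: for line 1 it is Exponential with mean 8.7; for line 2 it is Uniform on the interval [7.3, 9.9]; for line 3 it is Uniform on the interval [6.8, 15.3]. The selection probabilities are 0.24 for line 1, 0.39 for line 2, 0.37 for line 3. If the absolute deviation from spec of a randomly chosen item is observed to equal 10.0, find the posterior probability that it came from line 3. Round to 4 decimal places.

0.8328

Likelihoods f(10.0 | ·): 1: 0.036416; 2: 0; 3: 0.117647.
Posterior ∝ prior × likelihood. Numerator for 3: 0.37·0.117647 = 0.0435294.
Normalizing constant: 0.24·0.036416 + 0.39·0 + 0.37·0.117647 = 0.0522692.
P(3 | observation) = 0.0435294 / 0.0522692 = 0.832792.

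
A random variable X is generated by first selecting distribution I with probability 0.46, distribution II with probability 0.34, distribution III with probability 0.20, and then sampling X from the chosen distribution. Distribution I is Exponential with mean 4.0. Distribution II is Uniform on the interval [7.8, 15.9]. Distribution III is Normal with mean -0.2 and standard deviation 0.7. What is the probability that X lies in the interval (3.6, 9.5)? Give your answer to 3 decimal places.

0.216

Conditional on each component, P(3.6 < X < 9.5): I: 0.313555; II: 0.209877; III: 2.84035e-08.
By total probability, P(3.6 < X < 9.5) = 0.46·0.313555 + 0.34·0.209877 + 0.2·2.84035e-08 = 0.215593.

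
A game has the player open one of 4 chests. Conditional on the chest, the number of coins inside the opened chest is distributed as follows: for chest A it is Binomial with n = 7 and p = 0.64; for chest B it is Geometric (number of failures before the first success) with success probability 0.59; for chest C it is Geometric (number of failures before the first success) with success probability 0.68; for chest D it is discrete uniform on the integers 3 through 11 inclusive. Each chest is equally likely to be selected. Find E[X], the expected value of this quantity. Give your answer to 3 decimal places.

Component means — A: 4.48; B: 0.694915; C: 0.470588; D: 7.
E[X] = 0.25·4.48 + 0.25·0.694915 + 0.25·0.470588 + 0.25·7 = 3.16138.

3.161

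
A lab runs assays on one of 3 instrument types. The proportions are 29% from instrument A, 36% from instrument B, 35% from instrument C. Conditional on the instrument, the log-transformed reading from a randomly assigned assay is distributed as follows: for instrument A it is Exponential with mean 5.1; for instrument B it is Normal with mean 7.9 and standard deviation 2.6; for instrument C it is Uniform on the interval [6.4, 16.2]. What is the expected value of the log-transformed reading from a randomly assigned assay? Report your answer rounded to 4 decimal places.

Component means — A: 5.1; B: 7.9; C: 11.3.
E[X] = 0.29·5.1 + 0.36·7.9 + 0.35·11.3 = 8.278.

8.2780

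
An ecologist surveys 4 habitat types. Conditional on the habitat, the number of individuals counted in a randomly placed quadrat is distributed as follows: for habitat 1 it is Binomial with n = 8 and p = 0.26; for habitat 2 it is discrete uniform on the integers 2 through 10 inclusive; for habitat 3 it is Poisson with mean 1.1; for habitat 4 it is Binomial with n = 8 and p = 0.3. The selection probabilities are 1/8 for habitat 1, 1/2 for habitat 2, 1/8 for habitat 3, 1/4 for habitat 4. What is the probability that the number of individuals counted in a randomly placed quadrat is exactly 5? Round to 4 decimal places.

Conditional on each habitat, P(X = 5): 1: 0.0269619; 2: 0.111111; 3: 0.00446744; 4: 0.0466754.
By total probability, P(X = 5) = 0.125·0.0269619 + 0.5·0.111111 + 0.125·0.00446744 + 0.25·0.0466754 = 0.0711531.

0.0712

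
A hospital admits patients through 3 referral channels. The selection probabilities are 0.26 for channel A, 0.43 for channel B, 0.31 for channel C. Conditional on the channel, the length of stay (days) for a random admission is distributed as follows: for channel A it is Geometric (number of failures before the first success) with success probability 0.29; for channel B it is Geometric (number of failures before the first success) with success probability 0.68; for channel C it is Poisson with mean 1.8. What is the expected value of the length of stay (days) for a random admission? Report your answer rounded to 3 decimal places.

1.397

Component means — A: 2.44828; B: 0.470588; C: 1.8.
E[X] = 0.26·2.44828 + 0.43·0.470588 + 0.31·1.8 = 1.3969.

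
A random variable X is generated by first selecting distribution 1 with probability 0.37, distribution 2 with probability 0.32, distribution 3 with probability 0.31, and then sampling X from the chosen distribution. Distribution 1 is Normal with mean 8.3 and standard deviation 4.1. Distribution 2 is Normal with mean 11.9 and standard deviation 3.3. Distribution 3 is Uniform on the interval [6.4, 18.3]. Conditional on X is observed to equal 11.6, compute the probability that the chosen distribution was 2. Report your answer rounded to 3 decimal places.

0.425

Likelihoods f(11.6 | ·): 1: 0.0703804; 2: 0.120393; 3: 0.0840336.
Posterior ∝ prior × likelihood. Numerator for 2: 0.32·0.120393 = 0.0385258.
Normalizing constant: 0.37·0.0703804 + 0.32·0.120393 + 0.31·0.0840336 = 0.090617.
P(2 | observation) = 0.0385258 / 0.090617 = 0.42515.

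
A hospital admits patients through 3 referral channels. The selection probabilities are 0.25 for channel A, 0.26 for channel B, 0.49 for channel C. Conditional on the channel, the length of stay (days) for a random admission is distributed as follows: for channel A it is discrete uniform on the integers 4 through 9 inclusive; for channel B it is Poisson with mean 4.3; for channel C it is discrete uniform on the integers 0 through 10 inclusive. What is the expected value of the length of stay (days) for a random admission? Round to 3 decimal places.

Component means — A: 6.5; B: 4.3; C: 5.
E[X] = 0.25·6.5 + 0.26·4.3 + 0.49·5 = 5.193.

5.193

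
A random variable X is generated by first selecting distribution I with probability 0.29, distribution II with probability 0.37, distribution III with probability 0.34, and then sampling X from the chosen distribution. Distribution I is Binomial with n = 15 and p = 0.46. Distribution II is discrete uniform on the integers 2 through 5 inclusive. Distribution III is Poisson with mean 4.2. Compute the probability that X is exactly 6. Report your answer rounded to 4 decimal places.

Conditional on each component, P(X = 6): I: 0.185138; II: 0; III: 0.114321.
By total probability, P(X = 6) = 0.29·0.185138 + 0.37·0 + 0.34·0.114321 = 0.0925591.

0.0926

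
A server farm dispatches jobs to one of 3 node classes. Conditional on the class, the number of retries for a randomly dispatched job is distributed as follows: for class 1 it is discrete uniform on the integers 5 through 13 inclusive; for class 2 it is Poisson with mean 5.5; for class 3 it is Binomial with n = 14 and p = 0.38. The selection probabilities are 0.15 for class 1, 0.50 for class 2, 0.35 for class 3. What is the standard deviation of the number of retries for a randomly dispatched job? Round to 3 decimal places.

Per component, 1: μ=9, E[X²]=87.6667; 2: μ=5.5, E[X²]=35.75; 3: μ=5.32, E[X²]=31.6008.
E[X] = 0.15·9 + 0.5·5.5 + 0.35·5.32 = 5.962.
E[X²] = 0.15·87.6667 + 0.5·35.75 + 0.35·31.6008 = 42.0853.
Var(X) = E[X²] − (E[X])² = 42.0853 − 35.5454 = 6.53984.
SD(X) = √6.53984 = 2.55731.

2.557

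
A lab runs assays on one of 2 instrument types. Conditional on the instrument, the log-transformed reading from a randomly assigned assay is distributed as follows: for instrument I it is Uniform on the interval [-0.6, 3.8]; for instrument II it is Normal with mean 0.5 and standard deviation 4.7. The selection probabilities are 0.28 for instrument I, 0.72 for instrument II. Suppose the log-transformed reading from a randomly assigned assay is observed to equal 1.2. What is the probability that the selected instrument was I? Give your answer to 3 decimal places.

0.513

Likelihoods f(1.2 | ·): I: 0.227273; II: 0.0839451.
Posterior ∝ prior × likelihood. Numerator for I: 0.28·0.227273 = 0.0636364.
Normalizing constant: 0.28·0.227273 + 0.72·0.0839451 = 0.124077.
P(I | observation) = 0.0636364 / 0.124077 = 0.512879.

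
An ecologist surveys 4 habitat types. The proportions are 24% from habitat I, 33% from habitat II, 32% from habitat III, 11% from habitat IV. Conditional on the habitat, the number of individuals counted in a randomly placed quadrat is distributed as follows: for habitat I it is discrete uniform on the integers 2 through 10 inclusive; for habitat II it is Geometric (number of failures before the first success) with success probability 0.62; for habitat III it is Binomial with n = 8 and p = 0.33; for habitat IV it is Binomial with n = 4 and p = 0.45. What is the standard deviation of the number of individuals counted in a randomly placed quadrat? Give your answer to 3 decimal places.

2.597

Per component, I: μ=6, E[X²]=42.6667; II: μ=0.612903, E[X²]=1.3642; III: μ=2.64, E[X²]=8.7384; IV: μ=1.8, E[X²]=4.23.
E[X] = 0.24·6 + 0.33·0.612903 + 0.32·2.64 + 0.11·1.8 = 2.68506.
E[X²] = 0.24·42.6667 + 0.33·1.3642 + 0.32·8.7384 + 0.11·4.23 = 13.9518.
Var(X) = E[X²] − (E[X])² = 13.9518 − 7.20954 = 6.74224.
SD(X) = √6.74224 = 2.59658.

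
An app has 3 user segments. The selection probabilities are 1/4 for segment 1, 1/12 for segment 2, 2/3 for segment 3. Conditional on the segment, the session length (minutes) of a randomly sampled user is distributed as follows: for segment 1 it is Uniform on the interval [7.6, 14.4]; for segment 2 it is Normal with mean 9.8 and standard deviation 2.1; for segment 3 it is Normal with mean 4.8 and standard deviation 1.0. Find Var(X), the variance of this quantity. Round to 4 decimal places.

9.8231

Per component, 1: μ=11, E[X²]=124.853; 2: μ=9.8, E[X²]=100.45; 3: μ=4.8, E[X²]=24.04.
E[X] = 0.25·11 + 0.0833333·9.8 + 0.666667·4.8 = 6.76667.
E[X²] = 0.25·124.853 + 0.0833333·100.45 + 0.666667·24.04 = 55.6108.
Var(X) = E[X²] − (E[X])² = 55.6108 − 45.7878 = 9.82306.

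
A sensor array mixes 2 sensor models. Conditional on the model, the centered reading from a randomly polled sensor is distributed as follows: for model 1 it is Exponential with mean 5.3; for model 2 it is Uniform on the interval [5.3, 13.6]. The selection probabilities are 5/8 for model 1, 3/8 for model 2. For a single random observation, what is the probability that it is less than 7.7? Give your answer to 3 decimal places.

Conditional on each model, P(X < 7.7): 1: 0.766093; 2: 0.289157.
By total probability, P(X < 7.7) = 0.625·0.766093 + 0.375·0.289157 = 0.587242.

0.587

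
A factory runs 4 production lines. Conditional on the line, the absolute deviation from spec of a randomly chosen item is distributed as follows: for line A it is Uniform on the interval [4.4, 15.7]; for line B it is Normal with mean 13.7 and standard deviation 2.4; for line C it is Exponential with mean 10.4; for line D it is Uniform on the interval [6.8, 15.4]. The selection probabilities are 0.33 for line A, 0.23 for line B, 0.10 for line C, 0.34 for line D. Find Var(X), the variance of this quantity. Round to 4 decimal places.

Per component, A: μ=10.05, E[X²]=111.643; B: μ=13.7, E[X²]=193.45; C: μ=10.4, E[X²]=216.32; D: μ=11.1, E[X²]=129.373.
E[X] = 0.33·10.05 + 0.23·13.7 + 0.1·10.4 + 0.34·11.1 = 11.2815.
E[X²] = 0.33·111.643 + 0.23·193.45 + 0.1·216.32 + 0.34·129.373 = 146.955.
Var(X) = E[X²] − (E[X])² = 146.955 − 127.272 = 19.6825.

19.6825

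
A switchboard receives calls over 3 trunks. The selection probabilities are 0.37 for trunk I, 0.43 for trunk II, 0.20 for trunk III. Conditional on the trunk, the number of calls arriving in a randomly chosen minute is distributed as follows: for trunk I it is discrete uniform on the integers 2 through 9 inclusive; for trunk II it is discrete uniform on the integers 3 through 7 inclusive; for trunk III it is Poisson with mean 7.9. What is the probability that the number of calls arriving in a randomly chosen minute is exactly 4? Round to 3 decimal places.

0.144

Conditional on each trunk, P(X = 4): I: 0.125; II: 0.2; III: 0.0601687.
By total probability, P(X = 4) = 0.37·0.125 + 0.43·0.2 + 0.2·0.0601687 = 0.144284.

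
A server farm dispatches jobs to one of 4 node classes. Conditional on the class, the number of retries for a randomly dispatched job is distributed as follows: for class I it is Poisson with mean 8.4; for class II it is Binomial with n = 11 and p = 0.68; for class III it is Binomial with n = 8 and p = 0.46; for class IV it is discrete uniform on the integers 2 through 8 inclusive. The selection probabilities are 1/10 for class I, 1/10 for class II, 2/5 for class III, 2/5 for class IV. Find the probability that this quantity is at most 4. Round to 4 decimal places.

0.4705

Conditional on each class, P(X ≤ 4): I: 0.0789083; II: 0.0309308; III: 0.720194; IV: 0.428571.
By total probability, P(X ≤ 4) = 0.1·0.0789083 + 0.1·0.0309308 + 0.4·0.720194 + 0.4·0.428571 = 0.47049.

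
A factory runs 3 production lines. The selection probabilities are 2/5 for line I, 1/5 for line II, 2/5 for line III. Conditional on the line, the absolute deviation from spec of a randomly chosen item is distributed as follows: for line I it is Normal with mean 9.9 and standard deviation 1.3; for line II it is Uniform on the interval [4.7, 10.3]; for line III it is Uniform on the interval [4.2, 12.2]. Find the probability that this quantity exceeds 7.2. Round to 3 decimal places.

Conditional on each line, P(X > 7.2): I: 0.981096; II: 0.553571; III: 0.625.
By total probability, P(X > 7.2) = 0.4·0.981096 + 0.2·0.553571 + 0.4·0.625 = 0.753153.

0.753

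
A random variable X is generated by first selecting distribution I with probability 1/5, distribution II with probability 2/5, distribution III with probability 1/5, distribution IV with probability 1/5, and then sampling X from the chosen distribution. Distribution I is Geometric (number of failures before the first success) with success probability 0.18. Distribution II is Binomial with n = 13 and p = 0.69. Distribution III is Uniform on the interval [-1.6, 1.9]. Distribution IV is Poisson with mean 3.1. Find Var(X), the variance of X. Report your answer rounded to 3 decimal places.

Per component, I: μ=4.55556, E[X²]=46.0617; II: μ=8.97, E[X²]=83.2416; III: μ=0.15, E[X²]=1.04333; IV: μ=3.1, E[X²]=12.71.
E[X] = 0.2·4.55556 + 0.4·8.97 + 0.2·0.15 + 0.2·3.1 = 5.14911.
E[X²] = 0.2·46.0617 + 0.4·83.2416 + 0.2·1.04333 + 0.2·12.71 = 45.2597.
Var(X) = E[X²] − (E[X])² = 45.2597 − 26.5133 = 18.7463.

18.746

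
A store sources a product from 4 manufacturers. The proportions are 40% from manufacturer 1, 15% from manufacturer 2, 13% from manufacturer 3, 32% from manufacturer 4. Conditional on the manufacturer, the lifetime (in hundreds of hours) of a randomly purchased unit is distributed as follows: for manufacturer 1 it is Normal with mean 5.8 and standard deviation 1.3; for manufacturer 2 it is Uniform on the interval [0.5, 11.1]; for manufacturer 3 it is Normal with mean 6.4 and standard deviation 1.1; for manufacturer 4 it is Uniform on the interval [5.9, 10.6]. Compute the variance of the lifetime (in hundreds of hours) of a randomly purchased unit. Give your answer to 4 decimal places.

4.0514

Per component, 1: μ=5.8, E[X²]=35.33; 2: μ=5.8, E[X²]=43.0033; 3: μ=6.4, E[X²]=42.17; 4: μ=8.25, E[X²]=69.9033.
E[X] = 0.4·5.8 + 0.15·5.8 + 0.13·6.4 + 0.32·8.25 = 6.662.
E[X²] = 0.4·35.33 + 0.15·43.0033 + 0.13·42.17 + 0.32·69.9033 = 48.4337.
Var(X) = E[X²] − (E[X])² = 48.4337 − 44.3822 = 4.05142.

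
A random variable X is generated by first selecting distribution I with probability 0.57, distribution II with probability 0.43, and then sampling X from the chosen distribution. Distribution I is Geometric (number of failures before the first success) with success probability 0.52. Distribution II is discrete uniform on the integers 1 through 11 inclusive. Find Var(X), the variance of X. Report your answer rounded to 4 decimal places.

Per component, I: μ=0.923077, E[X²]=2.62722; II: μ=6, E[X²]=46.
E[X] = 0.57·0.923077 + 0.43·6 = 3.10615.
E[X²] = 0.57·2.62722 + 0.43·46 = 21.2775.
Var(X) = E[X²] − (E[X])² = 21.2775 − 9.64819 = 11.6293.

11.6293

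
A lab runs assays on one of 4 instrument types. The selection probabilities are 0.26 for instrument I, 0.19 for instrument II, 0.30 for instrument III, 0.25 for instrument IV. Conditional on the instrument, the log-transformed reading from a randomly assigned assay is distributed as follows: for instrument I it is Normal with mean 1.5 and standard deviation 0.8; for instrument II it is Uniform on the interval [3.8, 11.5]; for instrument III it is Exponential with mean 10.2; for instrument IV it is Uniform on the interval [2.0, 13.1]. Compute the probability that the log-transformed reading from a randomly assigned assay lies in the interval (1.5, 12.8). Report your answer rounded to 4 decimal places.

0.7367

Conditional on each instrument, P(1.5 < X < 12.8): I: 0.5; II: 1; III: 0.578139; IV: 0.972973.
By total probability, P(1.5 < X < 12.8) = 0.26·0.5 + 0.19·1 + 0.3·0.578139 + 0.25·0.972973 = 0.736685.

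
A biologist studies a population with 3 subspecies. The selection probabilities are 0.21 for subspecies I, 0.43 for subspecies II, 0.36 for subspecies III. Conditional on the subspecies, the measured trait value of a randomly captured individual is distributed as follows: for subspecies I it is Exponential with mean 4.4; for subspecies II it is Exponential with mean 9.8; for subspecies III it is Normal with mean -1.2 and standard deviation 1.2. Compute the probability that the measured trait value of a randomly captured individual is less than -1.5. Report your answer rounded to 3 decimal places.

Conditional on each subspecies, P(X < -1.5): I: 0; II: 0; III: 0.401294.
By total probability, P(X < -1.5) = 0.21·0 + 0.43·0 + 0.36·0.401294 = 0.144466.

0.144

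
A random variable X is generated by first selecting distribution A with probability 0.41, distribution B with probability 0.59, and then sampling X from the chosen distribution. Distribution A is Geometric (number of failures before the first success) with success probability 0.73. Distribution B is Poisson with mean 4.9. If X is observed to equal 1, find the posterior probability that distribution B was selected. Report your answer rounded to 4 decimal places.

Likelihoods P(X=1 | ·): A: 0.1971; B: 0.0364883.
Posterior ∝ prior × likelihood. Numerator for B: 0.59·0.0364883 = 0.0215281.
Normalizing constant: 0.41·0.1971 + 0.59·0.0364883 = 0.102339.
P(B | observation) = 0.0215281 / 0.102339 = 0.21036.

0.2104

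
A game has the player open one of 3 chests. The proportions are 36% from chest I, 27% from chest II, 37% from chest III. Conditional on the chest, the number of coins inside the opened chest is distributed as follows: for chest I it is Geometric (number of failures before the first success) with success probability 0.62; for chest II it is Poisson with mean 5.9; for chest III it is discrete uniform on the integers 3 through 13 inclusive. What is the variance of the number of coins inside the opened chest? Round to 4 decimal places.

16.0751

Per component, I: μ=0.612903, E[X²]=1.3642; II: μ=5.9, E[X²]=40.71; III: μ=8, E[X²]=74.
E[X] = 0.36·0.612903 + 0.27·5.9 + 0.37·8 = 4.77365.
E[X²] = 0.36·1.3642 + 0.27·40.71 + 0.37·74 = 38.8628.
Var(X) = E[X²] − (E[X])² = 38.8628 − 22.7877 = 16.0751.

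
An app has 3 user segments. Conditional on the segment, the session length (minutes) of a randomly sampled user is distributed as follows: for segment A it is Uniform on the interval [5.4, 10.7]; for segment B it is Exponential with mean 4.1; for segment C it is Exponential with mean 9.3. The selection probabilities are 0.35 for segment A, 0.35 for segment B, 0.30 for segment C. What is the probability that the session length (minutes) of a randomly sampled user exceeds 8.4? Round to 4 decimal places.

Conditional on each segment, P(X > 8.4): A: 0.433962; B: 0.128892; C: 0.40526.
By total probability, P(X > 8.4) = 0.35·0.433962 + 0.35·0.128892 + 0.3·0.40526 = 0.318577.

0.3186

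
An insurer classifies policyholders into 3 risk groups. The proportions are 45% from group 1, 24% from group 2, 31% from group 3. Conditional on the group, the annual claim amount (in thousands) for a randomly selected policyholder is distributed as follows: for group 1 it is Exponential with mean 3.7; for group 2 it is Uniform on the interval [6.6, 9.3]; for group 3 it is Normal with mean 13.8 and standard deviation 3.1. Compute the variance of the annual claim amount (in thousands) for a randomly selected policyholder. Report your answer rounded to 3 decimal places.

28.013

Per component, 1: μ=3.7, E[X²]=27.38; 2: μ=7.95, E[X²]=63.81; 3: μ=13.8, E[X²]=200.05.
E[X] = 0.45·3.7 + 0.24·7.95 + 0.31·13.8 = 7.851.
E[X²] = 0.45·27.38 + 0.24·63.81 + 0.31·200.05 = 89.6509.
Var(X) = E[X²] − (E[X])² = 89.6509 − 61.6382 = 28.0127.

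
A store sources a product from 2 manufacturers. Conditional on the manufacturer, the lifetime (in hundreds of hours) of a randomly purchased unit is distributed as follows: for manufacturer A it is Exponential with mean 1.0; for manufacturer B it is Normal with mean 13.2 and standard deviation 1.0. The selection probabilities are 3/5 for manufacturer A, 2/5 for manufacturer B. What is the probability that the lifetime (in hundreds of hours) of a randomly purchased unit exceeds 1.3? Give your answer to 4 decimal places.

0.5635

Conditional on each manufacturer, P(X > 1.3): A: 0.272532; B: 1.
By total probability, P(X > 1.3) = 0.6·0.272532 + 0.4·1 = 0.563519.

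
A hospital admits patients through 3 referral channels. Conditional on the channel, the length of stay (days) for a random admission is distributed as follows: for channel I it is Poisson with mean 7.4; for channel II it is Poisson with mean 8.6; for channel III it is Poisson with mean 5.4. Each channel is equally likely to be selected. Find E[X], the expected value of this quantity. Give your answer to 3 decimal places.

7.133

Component means — I: 7.4; II: 8.6; III: 5.4.
E[X] = 0.333333·7.4 + 0.333333·8.6 + 0.333333·5.4 = 7.13333.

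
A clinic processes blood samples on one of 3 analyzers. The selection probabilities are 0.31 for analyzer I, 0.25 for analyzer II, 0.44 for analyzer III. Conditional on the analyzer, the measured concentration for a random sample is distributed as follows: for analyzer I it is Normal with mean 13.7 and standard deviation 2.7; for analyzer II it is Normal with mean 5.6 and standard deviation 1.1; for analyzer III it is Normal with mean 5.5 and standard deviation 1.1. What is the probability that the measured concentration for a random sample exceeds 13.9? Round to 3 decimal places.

Conditional on each analyzer, P(X > 13.9): I: 0.470476; II: 2.25375e-14; III: 1.11022e-14.
By total probability, P(X > 13.9) = 0.31·0.470476 + 0.25·2.25375e-14 + 0.44·1.11022e-14 = 0.145847.

0.146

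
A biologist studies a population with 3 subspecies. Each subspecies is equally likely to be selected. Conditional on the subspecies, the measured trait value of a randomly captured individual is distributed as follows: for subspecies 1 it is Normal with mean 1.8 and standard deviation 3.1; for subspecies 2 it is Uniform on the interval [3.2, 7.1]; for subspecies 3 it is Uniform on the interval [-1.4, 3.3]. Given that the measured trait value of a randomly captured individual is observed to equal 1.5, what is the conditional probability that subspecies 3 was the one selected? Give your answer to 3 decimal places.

Likelihoods f(1.5 | ·): 1: 0.12809; 2: 0; 3: 0.212766.
Posterior ∝ prior × likelihood. Numerator for 3: 0.333333·0.212766 = 0.070922.
Normalizing constant: 0.333333·0.12809 + 0.333333·0 + 0.333333·0.212766 = 0.113619.
P(3 | observation) = 0.070922 / 0.113619 = 0.624211.

0.624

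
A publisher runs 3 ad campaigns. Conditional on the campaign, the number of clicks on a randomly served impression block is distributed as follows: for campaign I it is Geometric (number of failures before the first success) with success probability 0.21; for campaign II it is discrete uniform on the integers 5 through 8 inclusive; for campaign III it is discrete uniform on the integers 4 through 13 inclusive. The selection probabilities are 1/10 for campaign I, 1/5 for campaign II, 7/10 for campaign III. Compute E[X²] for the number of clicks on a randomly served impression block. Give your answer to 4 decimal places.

68.2566

For each component E[X²] = Var + (mean)², giving I: 32.0658; II: 43.5; III: 80.5.
Overall E[X²] = 0.1·32.0658 + 0.2·43.5 + 0.7·80.5 = 68.2566.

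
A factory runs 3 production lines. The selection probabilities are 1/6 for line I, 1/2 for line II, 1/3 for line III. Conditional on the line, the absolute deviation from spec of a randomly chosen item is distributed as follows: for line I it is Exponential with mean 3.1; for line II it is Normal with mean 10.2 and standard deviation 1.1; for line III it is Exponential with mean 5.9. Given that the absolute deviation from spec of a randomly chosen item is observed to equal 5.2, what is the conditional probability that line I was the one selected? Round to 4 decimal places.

Likelihoods f(5.2 | ·): I: 0.060276; II: 1.18305e-05; III: 0.0702069.
Posterior ∝ prior × likelihood. Numerator for I: 0.166667·0.060276 = 0.010046.
Normalizing constant: 0.166667·0.060276 + 0.5·1.18305e-05 + 0.333333·0.0702069 = 0.0334542.
P(I | observation) = 0.010046 / 0.0334542 = 0.300291.

0.3003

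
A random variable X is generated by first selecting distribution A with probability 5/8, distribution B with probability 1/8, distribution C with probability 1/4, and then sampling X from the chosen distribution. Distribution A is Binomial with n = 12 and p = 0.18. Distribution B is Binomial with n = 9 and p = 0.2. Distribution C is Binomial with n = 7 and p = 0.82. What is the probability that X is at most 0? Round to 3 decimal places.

Conditional on each component, P(X ≤ 0): A: 0.0924201; B: 0.134218; C: 6.1222e-06.
By total probability, P(X ≤ 0) = 0.625·0.0924201 + 0.125·0.134218 + 0.25·6.1222e-06 = 0.0745413.

0.075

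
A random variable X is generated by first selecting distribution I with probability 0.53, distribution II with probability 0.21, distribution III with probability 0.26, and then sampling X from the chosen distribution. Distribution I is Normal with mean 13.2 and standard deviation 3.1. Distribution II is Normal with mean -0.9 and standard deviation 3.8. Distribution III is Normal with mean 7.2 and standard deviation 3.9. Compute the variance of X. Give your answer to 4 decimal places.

42.7510

Per component, I: μ=13.2, E[X²]=183.85; II: μ=-0.9, E[X²]=15.25; III: μ=7.2, E[X²]=67.05.
E[X] = 0.53·13.2 + 0.21·-0.9 + 0.26·7.2 = 8.679.
E[X²] = 0.53·183.85 + 0.21·15.25 + 0.26·67.05 = 118.076.
Var(X) = E[X²] − (E[X])² = 118.076 − 75.325 = 42.751.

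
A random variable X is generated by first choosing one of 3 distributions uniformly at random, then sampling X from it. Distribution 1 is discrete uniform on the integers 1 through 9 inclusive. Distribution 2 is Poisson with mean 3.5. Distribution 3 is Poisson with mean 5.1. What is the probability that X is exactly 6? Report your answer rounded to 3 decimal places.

0.112

Conditional on each component, P(X = 6): 1: 0.111111; 2: 0.0770983; 3: 0.149.
By total probability, P(X = 6) = 0.333333·0.111111 + 0.333333·0.0770983 + 0.333333·0.149 = 0.112403.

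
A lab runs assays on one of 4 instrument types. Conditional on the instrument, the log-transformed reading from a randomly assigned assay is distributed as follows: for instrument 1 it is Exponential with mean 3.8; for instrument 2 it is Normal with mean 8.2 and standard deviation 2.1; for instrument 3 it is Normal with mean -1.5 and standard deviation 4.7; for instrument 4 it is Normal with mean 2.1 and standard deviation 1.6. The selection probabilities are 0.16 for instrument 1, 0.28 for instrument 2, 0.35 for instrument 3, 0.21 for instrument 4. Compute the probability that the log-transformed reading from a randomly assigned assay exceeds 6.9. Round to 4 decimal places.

0.2442

Conditional on each instrument, P(X > 6.9): 1: 0.162709; 2: 0.732058; 3: 0.0369498; 4: 0.0013499.
By total probability, P(X > 6.9) = 0.16·0.162709 + 0.28·0.732058 + 0.35·0.0369498 + 0.21·0.0013499 = 0.244226.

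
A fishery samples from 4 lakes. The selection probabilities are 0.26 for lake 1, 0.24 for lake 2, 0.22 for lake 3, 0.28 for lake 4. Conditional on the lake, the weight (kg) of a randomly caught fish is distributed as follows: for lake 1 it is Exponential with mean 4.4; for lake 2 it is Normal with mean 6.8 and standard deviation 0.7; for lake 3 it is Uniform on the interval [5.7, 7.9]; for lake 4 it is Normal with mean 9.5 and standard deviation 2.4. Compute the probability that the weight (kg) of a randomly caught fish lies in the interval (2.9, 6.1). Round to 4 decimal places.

0.1687

Conditional on each lake, P(2.9 < X < 6.1): 1: 0.267339; 2: 0.158655; 3: 0.181818; 4: 0.0753104.
By total probability, P(2.9 < X < 6.1) = 0.26·0.267339 + 0.24·0.158655 + 0.22·0.181818 + 0.28·0.0753104 = 0.168672.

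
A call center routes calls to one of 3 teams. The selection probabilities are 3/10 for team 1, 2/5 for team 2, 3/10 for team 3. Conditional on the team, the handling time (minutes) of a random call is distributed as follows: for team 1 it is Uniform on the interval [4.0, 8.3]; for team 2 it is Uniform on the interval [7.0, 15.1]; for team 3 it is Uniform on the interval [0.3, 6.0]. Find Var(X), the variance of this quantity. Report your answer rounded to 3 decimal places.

Per component, 1: μ=6.15, E[X²]=39.3633; 2: μ=11.05, E[X²]=127.57; 3: μ=3.15, E[X²]=12.63.
E[X] = 0.3·6.15 + 0.4·11.05 + 0.3·3.15 = 7.21.
E[X²] = 0.3·39.3633 + 0.4·127.57 + 0.3·12.63 = 66.626.
Var(X) = E[X²] − (E[X])² = 66.626 − 51.9841 = 14.6419.

14.642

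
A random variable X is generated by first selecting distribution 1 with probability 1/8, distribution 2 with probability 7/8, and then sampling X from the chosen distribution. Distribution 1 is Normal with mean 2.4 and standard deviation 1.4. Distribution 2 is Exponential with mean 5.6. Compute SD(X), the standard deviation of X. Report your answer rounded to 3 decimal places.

Per component, 1: μ=2.4, E[X²]=7.72; 2: μ=5.6, E[X²]=62.72.
E[X] = 0.125·2.4 + 0.875·5.6 = 5.2.
E[X²] = 0.125·7.72 + 0.875·62.72 = 55.845.
Var(X) = E[X²] − (E[X])² = 55.845 − 27.04 = 28.805.
SD(X) = √28.805 = 5.36703.

5.367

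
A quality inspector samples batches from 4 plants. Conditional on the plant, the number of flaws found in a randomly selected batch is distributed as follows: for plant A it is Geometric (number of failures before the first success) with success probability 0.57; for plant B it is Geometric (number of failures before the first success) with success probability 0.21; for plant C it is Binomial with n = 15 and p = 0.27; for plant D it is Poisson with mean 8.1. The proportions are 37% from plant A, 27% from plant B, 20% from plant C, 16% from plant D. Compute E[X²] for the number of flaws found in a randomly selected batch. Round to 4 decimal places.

For each component E[X²] = Var + (mean)², giving A: 1.89258; B: 32.0658; C: 19.359; D: 73.71.
Overall E[X²] = 0.37·1.89258 + 0.27·32.0658 + 0.2·19.359 + 0.16·73.71 = 25.0234.

25.0234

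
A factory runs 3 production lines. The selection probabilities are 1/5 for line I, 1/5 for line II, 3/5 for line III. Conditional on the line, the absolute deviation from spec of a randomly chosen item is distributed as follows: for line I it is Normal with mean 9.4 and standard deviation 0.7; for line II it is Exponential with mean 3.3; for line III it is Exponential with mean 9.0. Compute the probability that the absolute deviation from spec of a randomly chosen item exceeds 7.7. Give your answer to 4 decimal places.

0.4729

Conditional on each line, P(X > 7.7): I: 0.992421; II: 0.096972; III: 0.425047.
By total probability, P(X > 7.7) = 0.2·0.992421 + 0.2·0.096972 + 0.6·0.425047 = 0.472907.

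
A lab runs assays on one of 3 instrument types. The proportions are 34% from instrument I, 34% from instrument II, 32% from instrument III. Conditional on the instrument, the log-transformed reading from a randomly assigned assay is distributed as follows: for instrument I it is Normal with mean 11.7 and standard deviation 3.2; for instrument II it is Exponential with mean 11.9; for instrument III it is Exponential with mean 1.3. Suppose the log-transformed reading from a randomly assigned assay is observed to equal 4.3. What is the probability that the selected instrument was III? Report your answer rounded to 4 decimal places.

0.2830

Likelihoods f(4.3 | ·): I: 0.00860065; II: 0.0585495; III: 0.0281543.
Posterior ∝ prior × likelihood. Numerator for III: 0.32·0.0281543 = 0.00900936.
Normalizing constant: 0.34·0.00860065 + 0.34·0.0585495 + 0.32·0.0281543 = 0.0318404.
P(III | observation) = 0.00900936 / 0.0318404 = 0.282954.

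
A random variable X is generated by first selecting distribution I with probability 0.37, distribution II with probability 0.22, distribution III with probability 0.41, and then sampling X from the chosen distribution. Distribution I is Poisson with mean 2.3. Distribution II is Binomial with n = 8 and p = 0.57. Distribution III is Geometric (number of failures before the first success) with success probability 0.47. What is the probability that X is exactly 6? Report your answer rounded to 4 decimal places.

Conditional on each component, P(X = 6): I: 0.0206138; II: 0.17756; III: 0.0104172.
By total probability, P(X = 6) = 0.37·0.0206138 + 0.22·0.17756 + 0.41·0.0104172 = 0.0509613.

0.0510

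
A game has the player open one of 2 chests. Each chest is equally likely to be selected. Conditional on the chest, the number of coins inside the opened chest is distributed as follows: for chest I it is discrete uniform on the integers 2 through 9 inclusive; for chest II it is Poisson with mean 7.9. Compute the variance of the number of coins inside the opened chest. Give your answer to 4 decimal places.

Per component, I: μ=5.5, E[X²]=35.5; II: μ=7.9, E[X²]=70.31.
E[X] = 0.5·5.5 + 0.5·7.9 = 6.7.
E[X²] = 0.5·35.5 + 0.5·70.31 = 52.905.
Var(X) = E[X²] − (E[X])² = 52.905 − 44.89 = 8.015.

8.0150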